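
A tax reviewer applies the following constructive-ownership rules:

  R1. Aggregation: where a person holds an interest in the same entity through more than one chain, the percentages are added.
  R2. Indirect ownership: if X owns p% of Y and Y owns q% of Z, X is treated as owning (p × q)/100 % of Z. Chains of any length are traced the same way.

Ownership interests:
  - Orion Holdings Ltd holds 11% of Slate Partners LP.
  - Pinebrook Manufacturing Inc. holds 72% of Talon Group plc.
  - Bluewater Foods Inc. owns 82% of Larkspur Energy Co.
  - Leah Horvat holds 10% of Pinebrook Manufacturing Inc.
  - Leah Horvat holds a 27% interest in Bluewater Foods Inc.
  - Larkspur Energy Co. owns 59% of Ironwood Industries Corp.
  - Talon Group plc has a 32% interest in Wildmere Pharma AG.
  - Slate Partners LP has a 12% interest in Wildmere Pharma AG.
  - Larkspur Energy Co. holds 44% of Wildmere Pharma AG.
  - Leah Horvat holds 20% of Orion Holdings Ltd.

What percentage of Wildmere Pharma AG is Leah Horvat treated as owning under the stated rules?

Chain via Orion Holdings Ltd → Slate Partners LP (R2): 20% × 11% × 12% = 0.264% of Wildmere Pharma AG.
Chain via Bluewater Foods Inc. → Larkspur Energy Co. (R2): 27% × 82% × 44% = 9.7416% of Wildmere Pharma AG.
Chain via Pinebrook Manufacturing Inc. → Talon Group plc (R2): 10% × 72% × 32% = 2.304% of Wildmere Pharma AG.
Aggregating (R1): 0.264% + 9.7416% + 2.304% = 12.3096%.

12.3096%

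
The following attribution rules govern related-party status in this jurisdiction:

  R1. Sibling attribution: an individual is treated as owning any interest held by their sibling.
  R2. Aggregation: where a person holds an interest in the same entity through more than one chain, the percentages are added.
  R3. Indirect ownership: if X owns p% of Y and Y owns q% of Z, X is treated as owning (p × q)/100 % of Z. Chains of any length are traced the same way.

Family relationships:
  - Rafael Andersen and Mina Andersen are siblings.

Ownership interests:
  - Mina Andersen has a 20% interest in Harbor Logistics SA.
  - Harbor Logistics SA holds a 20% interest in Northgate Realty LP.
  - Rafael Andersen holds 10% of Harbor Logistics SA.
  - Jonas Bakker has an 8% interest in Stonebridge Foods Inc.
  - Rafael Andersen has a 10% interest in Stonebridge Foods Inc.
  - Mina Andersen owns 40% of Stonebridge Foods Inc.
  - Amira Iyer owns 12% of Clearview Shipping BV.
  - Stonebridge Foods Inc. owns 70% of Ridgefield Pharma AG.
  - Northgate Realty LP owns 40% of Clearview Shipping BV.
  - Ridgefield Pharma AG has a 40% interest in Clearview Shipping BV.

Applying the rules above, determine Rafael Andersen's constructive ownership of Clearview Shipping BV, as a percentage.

16.4%

By sibling attribution (R1), Rafael Andersen is treated as also owning Mina Andersen's interest in Harbor Logistics SA, giving 10% + 20% = 30%.
By sibling attribution (R1), Rafael Andersen is treated as also owning Mina Andersen's interest in Stonebridge Foods Inc, giving 10% + 40% = 50%.
Chain via Harbor Logistics SA → Northgate Realty LP (R3): 30% × 20% × 40% = 2.4% of Clearview Shipping BV.
Chain via Stonebridge Foods Inc. → Ridgefield Pharma AG (R3): 50% × 70% × 40% = 14% of Clearview Shipping BV.
Aggregating (R2): 2.4% + 14% = 16.4%.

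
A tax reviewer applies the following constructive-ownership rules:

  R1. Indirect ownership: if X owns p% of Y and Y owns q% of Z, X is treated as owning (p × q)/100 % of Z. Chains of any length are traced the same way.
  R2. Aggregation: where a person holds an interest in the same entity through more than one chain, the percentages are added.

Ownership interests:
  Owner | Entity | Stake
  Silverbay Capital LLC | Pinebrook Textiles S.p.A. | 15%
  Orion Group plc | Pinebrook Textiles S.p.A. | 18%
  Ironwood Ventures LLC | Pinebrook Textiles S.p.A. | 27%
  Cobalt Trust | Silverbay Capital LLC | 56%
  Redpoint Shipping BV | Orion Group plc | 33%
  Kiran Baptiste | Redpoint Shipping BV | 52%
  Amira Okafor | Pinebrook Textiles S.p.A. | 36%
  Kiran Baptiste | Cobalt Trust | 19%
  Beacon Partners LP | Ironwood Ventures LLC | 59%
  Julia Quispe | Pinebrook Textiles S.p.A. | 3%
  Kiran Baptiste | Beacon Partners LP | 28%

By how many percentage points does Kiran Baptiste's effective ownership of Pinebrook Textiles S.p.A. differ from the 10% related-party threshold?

0.8548

Chain via Cobalt Trust → Silverbay Capital LLC (R1): 19% × 56% × 15% = 1.596% of Pinebrook Textiles S.p.A.
Chain via Redpoint Shipping BV → Orion Group plc (R1): 52% × 33% × 18% = 3.0888% of Pinebrook Textiles S.p.A.
Chain via Beacon Partners LP → Ironwood Ventures LLC (R1): 28% × 59% × 27% = 4.4604% of Pinebrook Textiles S.p.A.
Aggregating (R2): 1.596% + 3.0888% + 4.4604% = 9.1452%.
9.1452% falls short of the 10% threshold by 0.8548 percentage points.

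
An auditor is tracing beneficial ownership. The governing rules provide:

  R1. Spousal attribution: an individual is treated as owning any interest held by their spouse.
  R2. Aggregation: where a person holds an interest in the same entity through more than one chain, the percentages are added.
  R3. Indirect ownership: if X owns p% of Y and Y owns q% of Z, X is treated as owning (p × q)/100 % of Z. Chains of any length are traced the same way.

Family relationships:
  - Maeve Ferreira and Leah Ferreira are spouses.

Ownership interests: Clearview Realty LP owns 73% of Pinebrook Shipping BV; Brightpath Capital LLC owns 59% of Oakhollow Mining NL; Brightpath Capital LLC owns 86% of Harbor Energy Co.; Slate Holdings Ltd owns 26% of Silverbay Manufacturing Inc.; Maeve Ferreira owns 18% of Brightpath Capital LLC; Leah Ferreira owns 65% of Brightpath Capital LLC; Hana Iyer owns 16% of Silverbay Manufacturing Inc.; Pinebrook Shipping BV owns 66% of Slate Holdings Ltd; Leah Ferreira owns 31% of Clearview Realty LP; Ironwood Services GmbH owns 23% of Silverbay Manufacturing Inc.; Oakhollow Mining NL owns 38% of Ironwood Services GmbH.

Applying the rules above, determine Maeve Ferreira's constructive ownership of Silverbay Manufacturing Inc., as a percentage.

8.163286%

By spousal attribution (R1), Maeve Ferreira is treated as also owning Leah Ferreira's interest in Brightpath Capital LLC, giving 18% + 65% = 83%.
By spousal attribution (R1), Maeve Ferreira is treated as owning Leah Ferreira's 31% interest in Clearview Realty LP.
Chain via Brightpath Capital LLC → Oakhollow Mining NL → Ironwood Services GmbH (R3): 83% × 59% × 38% × 23% = 4.279978% of Silverbay Manufacturing Inc.
Chain via Clearview Realty LP → Pinebrook Shipping BV → Slate Holdings Ltd (R3): 31% × 73% × 66% × 26% = 3.883308% of Silverbay Manufacturing Inc.
Aggregating (R2): 4.279978% + 3.883308% = 8.163286%.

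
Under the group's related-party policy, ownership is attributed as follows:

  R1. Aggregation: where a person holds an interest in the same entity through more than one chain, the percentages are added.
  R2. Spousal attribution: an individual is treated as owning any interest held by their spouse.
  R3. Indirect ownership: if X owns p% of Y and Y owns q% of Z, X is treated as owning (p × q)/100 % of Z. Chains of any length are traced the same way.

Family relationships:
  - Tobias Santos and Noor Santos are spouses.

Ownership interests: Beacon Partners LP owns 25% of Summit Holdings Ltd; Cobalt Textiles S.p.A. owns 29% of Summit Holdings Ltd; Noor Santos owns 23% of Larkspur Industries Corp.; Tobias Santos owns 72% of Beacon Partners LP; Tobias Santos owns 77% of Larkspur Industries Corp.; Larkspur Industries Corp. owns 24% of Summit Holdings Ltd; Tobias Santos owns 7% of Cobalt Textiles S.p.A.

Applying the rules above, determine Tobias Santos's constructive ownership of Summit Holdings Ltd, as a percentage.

44.03%

By spousal attribution (R2), Tobias Santos is treated as also owning Noor Santos's interest in Larkspur Industries Corp, giving 77% + 23% = 100%.
Chain via Larkspur Industries Corp. (R3): 100% × 24% = 24% of Summit Holdings Ltd.
Chain via Cobalt Textiles S.p.A. (R3): 7% × 29% = 2.03% of Summit Holdings Ltd.
Chain via Beacon Partners LP (R3): 72% × 25% = 18% of Summit Holdings Ltd.
Aggregating (R1): 24% + 2.03% + 18% = 44.03%.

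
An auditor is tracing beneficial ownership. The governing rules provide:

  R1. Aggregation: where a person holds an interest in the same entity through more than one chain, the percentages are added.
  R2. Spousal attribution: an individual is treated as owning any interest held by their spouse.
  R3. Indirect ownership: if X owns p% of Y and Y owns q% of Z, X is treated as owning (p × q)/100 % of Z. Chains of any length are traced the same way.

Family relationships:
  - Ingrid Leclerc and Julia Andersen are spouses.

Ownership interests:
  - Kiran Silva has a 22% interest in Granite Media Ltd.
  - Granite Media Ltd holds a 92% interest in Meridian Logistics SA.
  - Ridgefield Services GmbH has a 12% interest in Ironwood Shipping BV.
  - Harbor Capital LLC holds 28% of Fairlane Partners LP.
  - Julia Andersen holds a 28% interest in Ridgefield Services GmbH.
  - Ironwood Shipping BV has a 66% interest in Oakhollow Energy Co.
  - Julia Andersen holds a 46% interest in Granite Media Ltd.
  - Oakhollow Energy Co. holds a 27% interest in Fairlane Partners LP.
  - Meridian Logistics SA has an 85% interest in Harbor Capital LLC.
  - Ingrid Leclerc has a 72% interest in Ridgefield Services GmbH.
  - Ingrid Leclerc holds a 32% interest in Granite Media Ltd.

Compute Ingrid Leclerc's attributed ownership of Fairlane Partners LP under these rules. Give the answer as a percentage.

19.21728%

By spousal attribution (R2), Ingrid Leclerc is treated as also owning Julia Andersen's interest in Granite Media Ltd, giving 32% + 46% = 78%.
By spousal attribution (R2), Ingrid Leclerc is treated as also owning Julia Andersen's interest in Ridgefield Services GmbH, giving 72% + 28% = 100%.
Chain via Granite Media Ltd → Meridian Logistics SA → Harbor Capital LLC (R3): 78% × 92% × 85% × 28% = 17.07888% of Fairlane Partners LP.
Chain via Ridgefield Services GmbH → Ironwood Shipping BV → Oakhollow Energy Co. (R3): 100% × 12% × 66% × 27% = 2.1384% of Fairlane Partners LP.
Aggregating (R1): 17.07888% + 2.1384% = 19.21728%.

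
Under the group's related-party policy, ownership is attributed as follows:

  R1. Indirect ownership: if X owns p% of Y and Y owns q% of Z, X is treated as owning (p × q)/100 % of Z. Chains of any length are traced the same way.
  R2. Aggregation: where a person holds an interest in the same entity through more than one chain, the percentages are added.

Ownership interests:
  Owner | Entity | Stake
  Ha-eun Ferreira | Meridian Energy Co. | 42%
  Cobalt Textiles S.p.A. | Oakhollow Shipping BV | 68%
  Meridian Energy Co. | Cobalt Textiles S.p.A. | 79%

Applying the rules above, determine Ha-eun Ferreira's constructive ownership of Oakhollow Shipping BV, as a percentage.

Chain via Meridian Energy Co. → Cobalt Textiles S.p.A. (R1): 42% × 79% × 68% = 22.5624% of Oakhollow Shipping BV.

22.5624%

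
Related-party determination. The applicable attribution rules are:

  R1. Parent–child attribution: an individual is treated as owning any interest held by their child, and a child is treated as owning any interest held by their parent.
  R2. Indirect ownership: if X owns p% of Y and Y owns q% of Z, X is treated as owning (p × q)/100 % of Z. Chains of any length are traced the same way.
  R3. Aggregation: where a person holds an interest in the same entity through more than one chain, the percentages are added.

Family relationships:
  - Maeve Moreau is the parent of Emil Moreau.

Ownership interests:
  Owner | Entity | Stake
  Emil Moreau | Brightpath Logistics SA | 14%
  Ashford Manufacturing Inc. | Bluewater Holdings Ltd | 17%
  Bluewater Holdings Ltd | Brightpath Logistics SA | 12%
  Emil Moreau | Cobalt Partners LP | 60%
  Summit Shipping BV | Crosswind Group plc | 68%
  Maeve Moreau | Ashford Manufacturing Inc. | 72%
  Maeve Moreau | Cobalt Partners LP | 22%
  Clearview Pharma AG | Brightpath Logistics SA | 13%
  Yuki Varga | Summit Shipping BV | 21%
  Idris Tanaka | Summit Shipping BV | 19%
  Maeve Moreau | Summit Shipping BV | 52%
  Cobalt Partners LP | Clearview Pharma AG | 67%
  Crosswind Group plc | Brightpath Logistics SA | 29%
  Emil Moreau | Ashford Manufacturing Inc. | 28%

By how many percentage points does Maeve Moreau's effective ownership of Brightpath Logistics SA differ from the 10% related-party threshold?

By parent–child attribution (R1), Maeve Moreau is treated as also owning Emil Moreau's interest in Ashford Manufacturing Inc, giving 72% + 28% = 100%.
By parent–child attribution (R1), Maeve Moreau is treated as also owning Emil Moreau's interest in Cobalt Partners LP, giving 22% + 60% = 82%.
By parent–child attribution (R1), Maeve Moreau is treated as owning Emil Moreau's 14% interest in Brightpath Logistics SA.
Chain via Ashford Manufacturing Inc. → Bluewater Holdings Ltd (R2): 100% × 17% × 12% = 2.04% of Brightpath Logistics SA.
Chain via Summit Shipping BV → Crosswind Group plc (R2): 52% × 68% × 29% = 10.2544% of Brightpath Logistics SA.
Chain via Cobalt Partners LP → Clearview Pharma AG (R2): 82% × 67% × 13% = 7.1422% of Brightpath Logistics SA.
Direct interest in Brightpath Logistics SA: 14%.
Aggregating (R3): 2.04% + 10.2544% + 7.1422% + 14% = 33.4366%.
33.4366% exceeds the 10% threshold by 23.4366 percentage points.

23.4366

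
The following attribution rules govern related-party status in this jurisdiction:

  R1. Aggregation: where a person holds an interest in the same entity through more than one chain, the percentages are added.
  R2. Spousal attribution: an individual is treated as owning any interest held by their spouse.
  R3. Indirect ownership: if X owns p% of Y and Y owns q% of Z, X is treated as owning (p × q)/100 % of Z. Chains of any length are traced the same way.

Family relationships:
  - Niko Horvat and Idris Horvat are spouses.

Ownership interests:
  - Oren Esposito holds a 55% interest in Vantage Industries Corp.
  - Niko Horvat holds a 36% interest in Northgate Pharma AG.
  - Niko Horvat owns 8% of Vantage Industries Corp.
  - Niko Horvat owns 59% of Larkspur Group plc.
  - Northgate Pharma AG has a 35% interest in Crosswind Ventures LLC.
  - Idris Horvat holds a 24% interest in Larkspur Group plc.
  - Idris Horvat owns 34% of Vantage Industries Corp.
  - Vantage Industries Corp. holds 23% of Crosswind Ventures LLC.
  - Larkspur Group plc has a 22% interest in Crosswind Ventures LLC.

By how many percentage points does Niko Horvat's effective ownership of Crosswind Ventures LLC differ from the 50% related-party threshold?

9.48

By spousal attribution (R2), Niko Horvat is treated as also owning Idris Horvat's interest in Vantage Industries Corp, giving 8% + 34% = 42%.
By spousal attribution (R2), Niko Horvat is treated as also owning Idris Horvat's interest in Larkspur Group plc, giving 59% + 24% = 83%.
Chain via Vantage Industries Corp. (R3): 42% × 23% = 9.66% of Crosswind Ventures LLC.
Chain via Northgate Pharma AG (R3): 36% × 35% = 12.6% of Crosswind Ventures LLC.
Chain via Larkspur Group plc (R3): 83% × 22% = 18.26% of Crosswind Ventures LLC.
Aggregating (R1): 9.66% + 12.6% + 18.26% = 40.52%.
40.52% falls short of the 50% threshold by 9.48 percentage points.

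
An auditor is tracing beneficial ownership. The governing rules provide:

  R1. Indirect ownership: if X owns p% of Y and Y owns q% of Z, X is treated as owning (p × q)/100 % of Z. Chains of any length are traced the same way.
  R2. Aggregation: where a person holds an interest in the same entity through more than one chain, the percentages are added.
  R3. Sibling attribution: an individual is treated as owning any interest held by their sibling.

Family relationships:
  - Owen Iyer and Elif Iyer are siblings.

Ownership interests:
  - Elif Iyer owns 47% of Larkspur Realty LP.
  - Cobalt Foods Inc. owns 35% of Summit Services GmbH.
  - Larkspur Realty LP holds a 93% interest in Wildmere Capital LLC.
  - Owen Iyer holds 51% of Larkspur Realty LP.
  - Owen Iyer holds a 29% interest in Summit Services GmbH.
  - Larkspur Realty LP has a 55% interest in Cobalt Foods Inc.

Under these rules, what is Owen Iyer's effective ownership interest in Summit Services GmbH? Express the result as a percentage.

By sibling attribution (R3), Owen Iyer is treated as also owning Elif Iyer's interest in Larkspur Realty LP, giving 51% + 47% = 98%.
Chain via Larkspur Realty LP → Cobalt Foods Inc. (R1): 98% × 55% × 35% = 18.865% of Summit Services GmbH.
Direct interest in Summit Services GmbH: 29%.
Aggregating (R2): 18.865% + 29% = 47.865%.

47.865%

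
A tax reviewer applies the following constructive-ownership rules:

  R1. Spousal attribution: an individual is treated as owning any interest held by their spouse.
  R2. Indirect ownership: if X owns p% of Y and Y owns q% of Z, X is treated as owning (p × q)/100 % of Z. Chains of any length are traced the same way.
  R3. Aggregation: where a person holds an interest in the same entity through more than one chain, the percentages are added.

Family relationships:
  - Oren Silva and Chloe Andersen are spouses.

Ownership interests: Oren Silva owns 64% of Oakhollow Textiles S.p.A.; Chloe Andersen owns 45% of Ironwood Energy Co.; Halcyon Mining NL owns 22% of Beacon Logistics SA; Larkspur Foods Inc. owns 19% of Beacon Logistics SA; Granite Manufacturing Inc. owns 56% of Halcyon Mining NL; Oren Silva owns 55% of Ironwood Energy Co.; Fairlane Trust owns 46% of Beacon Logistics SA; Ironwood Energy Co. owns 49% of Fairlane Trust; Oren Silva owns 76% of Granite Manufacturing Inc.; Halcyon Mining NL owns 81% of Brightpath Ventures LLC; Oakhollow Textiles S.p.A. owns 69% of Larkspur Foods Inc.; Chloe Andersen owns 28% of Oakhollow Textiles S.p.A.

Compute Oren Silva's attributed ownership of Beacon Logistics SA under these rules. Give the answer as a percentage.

43.9644%

By spousal attribution (R1), Oren Silva is treated as also owning Chloe Andersen's interest in Ironwood Energy Co, giving 55% + 45% = 100%.
By spousal attribution (R1), Oren Silva is treated as also owning Chloe Andersen's interest in Oakhollow Textiles S.p.A, giving 64% + 28% = 92%.
Chain via Ironwood Energy Co. → Fairlane Trust (R2): 100% × 49% × 46% = 22.54% of Beacon Logistics SA.
Chain via Oakhollow Textiles S.p.A. → Larkspur Foods Inc. (R2): 92% × 69% × 19% = 12.0612% of Beacon Logistics SA.
Chain via Granite Manufacturing Inc. → Halcyon Mining NL (R2): 76% × 56% × 22% = 9.3632% of Beacon Logistics SA.
Aggregating (R3): 22.54% + 12.0612% + 9.3632% = 43.9644%.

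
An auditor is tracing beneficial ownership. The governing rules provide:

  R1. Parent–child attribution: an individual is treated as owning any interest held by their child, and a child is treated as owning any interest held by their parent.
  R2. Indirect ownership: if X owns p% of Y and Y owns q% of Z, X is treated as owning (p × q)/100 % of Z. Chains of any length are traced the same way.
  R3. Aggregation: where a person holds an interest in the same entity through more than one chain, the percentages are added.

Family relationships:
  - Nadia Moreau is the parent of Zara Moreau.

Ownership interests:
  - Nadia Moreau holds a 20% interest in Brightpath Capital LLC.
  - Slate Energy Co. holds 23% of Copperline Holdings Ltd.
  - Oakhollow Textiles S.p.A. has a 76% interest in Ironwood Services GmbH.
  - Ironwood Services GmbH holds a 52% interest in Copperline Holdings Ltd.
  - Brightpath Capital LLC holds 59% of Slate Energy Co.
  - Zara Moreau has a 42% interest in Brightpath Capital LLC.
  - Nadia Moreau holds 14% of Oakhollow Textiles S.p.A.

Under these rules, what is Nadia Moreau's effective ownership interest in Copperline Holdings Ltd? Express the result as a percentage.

By parent–child attribution (R1), Nadia Moreau is treated as also owning Zara Moreau's interest in Brightpath Capital LLC, giving 20% + 42% = 62%.
Chain via Brightpath Capital LLC → Slate Energy Co. (R2): 62% × 59% × 23% = 8.4134% of Copperline Holdings Ltd.
Chain via Oakhollow Textiles S.p.A. → Ironwood Services GmbH (R2): 14% × 76% × 52% = 5.5328% of Copperline Holdings Ltd.
Aggregating (R3): 8.4134% + 5.5328% = 13.9462%.

13.9462%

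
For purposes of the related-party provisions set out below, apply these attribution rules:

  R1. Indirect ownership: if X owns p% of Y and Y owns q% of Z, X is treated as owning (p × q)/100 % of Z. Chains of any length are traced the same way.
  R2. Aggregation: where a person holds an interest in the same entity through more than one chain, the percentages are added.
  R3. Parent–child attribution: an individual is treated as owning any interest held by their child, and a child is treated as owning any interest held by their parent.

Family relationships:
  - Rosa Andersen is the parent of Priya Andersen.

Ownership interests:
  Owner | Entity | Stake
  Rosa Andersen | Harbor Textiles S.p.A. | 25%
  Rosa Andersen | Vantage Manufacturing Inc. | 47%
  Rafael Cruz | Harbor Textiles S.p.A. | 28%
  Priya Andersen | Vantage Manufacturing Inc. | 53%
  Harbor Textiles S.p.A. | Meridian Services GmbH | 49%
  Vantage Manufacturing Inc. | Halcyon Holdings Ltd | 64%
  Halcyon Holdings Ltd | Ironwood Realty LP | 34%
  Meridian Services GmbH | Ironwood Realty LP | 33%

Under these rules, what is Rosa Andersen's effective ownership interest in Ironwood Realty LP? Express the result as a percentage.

25.8025%

By parent–child attribution (R3), Rosa Andersen is treated as also owning Priya Andersen's interest in Vantage Manufacturing Inc, giving 47% + 53% = 100%.
Chain via Harbor Textiles S.p.A. → Meridian Services GmbH (R1): 25% × 49% × 33% = 4.0425% of Ironwood Realty LP.
Chain via Vantage Manufacturing Inc. → Halcyon Holdings Ltd (R1): 100% × 64% × 34% = 21.76% of Ironwood Realty LP.
Aggregating (R2): 4.0425% + 21.76% = 25.8025%.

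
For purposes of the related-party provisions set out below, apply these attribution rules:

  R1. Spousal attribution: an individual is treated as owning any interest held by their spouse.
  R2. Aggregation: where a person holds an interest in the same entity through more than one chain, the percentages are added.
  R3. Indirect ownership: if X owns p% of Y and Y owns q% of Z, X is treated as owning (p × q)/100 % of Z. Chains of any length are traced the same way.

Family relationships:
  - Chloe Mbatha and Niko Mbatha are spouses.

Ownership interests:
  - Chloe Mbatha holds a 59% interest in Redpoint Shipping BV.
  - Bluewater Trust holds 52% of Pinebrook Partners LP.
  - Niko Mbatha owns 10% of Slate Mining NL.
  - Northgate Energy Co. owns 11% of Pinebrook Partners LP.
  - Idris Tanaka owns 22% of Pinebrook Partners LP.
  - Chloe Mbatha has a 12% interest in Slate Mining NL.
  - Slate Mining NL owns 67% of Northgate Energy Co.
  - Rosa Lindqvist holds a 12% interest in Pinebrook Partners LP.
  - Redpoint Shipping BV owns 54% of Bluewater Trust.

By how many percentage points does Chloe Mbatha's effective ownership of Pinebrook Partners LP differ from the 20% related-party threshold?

1.8114

By spousal attribution (R1), Chloe Mbatha is treated as also owning Niko Mbatha's interest in Slate Mining NL, giving 12% + 10% = 22%.
Chain via Redpoint Shipping BV → Bluewater Trust (R3): 59% × 54% × 52% = 16.5672% of Pinebrook Partners LP.
Chain via Slate Mining NL → Northgate Energy Co. (R3): 22% × 67% × 11% = 1.6214% of Pinebrook Partners LP.
Aggregating (R2): 16.5672% + 1.6214% = 18.1886%.
18.1886% falls short of the 20% threshold by 1.8114 percentage points.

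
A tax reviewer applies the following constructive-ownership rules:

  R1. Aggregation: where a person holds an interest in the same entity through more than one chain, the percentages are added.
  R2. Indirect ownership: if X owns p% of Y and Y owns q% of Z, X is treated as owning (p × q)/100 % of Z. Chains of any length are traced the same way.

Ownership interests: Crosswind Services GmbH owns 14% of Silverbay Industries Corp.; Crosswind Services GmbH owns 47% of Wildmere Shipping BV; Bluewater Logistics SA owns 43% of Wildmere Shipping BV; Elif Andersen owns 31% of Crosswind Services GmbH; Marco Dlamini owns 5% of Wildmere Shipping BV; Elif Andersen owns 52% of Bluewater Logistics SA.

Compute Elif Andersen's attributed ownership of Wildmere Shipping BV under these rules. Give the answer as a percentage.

36.93%

Chain via Crosswind Services GmbH (R2): 31% × 47% = 14.57% of Wildmere Shipping BV.
Chain via Bluewater Logistics SA (R2): 52% × 43% = 22.36% of Wildmere Shipping BV.
Aggregating (R1): 14.57% + 22.36% = 36.93%.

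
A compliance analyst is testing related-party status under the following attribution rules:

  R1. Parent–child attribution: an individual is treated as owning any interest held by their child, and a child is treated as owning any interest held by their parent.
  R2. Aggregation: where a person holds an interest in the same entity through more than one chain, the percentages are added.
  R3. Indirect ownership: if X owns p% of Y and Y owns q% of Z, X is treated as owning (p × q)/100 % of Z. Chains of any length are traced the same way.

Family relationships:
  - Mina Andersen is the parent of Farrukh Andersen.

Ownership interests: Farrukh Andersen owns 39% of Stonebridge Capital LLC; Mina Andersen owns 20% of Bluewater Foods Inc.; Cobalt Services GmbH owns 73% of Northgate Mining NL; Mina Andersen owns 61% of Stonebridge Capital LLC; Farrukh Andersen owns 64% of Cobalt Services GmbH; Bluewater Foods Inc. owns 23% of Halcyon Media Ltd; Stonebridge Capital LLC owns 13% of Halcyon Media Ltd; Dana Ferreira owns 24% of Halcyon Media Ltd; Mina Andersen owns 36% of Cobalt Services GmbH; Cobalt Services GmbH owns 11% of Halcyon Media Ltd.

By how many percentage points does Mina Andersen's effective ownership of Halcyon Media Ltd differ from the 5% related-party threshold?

23.6

By parent–child attribution (R1), Mina Andersen is treated as also owning Farrukh Andersen's interest in Stonebridge Capital LLC, giving 61% + 39% = 100%.
By parent–child attribution (R1), Mina Andersen is treated as also owning Farrukh Andersen's interest in Cobalt Services GmbH, giving 36% + 64% = 100%.
Chain via Stonebridge Capital LLC (R3): 100% × 13% = 13% of Halcyon Media Ltd.
Chain via Bluewater Foods Inc. (R3): 20% × 23% = 4.6% of Halcyon Media Ltd.
Chain via Cobalt Services GmbH (R3): 100% × 11% = 11% of Halcyon Media Ltd.
Aggregating (R2): 13% + 4.6% + 11% = 28.6%.
28.6% exceeds the 5% threshold by 23.6 percentage points.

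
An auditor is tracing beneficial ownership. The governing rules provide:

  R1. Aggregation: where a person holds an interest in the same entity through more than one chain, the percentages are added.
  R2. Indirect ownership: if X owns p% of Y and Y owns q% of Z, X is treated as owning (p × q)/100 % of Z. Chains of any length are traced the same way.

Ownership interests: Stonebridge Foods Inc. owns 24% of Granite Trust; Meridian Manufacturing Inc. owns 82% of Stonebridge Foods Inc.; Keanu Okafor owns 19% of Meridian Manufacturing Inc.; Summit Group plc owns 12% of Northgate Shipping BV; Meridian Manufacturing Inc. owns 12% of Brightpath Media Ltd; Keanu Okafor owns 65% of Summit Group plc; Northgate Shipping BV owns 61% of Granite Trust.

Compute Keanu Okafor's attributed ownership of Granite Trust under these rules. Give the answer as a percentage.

Chain via Summit Group plc → Northgate Shipping BV (R2): 65% × 12% × 61% = 4.758% of Granite Trust.
Chain via Meridian Manufacturing Inc. → Stonebridge Foods Inc. (R2): 19% × 82% × 24% = 3.7392% of Granite Trust.
Aggregating (R1): 4.758% + 3.7392% = 8.4972%.

8.4972%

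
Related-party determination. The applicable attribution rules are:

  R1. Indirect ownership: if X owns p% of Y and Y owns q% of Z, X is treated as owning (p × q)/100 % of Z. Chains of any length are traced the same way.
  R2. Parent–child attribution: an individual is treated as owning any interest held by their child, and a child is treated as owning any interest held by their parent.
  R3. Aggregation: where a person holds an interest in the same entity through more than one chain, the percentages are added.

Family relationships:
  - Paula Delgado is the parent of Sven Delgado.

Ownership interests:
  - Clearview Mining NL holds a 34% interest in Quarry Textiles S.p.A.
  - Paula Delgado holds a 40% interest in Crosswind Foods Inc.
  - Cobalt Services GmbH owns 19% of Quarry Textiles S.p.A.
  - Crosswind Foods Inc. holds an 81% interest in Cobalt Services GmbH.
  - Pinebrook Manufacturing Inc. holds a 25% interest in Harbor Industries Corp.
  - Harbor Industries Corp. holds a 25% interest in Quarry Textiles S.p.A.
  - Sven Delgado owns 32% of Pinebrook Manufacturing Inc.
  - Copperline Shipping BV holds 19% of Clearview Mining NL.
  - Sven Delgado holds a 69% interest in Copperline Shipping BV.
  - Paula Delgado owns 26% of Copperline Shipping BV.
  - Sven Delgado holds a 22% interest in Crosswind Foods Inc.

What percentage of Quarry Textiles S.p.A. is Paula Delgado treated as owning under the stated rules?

By parent–child attribution (R2), Paula Delgado is treated as also owning Sven Delgado's interest in Crosswind Foods Inc, giving 40% + 22% = 62%.
By parent–child attribution (R2), Paula Delgado is treated as also owning Sven Delgado's interest in Copperline Shipping BV, giving 26% + 69% = 95%.
By parent–child attribution (R2), Paula Delgado is treated as owning Sven Delgado's 32% interest in Pinebrook Manufacturing Inc.
Chain via Crosswind Foods Inc. → Cobalt Services GmbH (R1): 62% × 81% × 19% = 9.5418% of Quarry Textiles S.p.A.
Chain via Copperline Shipping BV → Clearview Mining NL (R1): 95% × 19% × 34% = 6.137% of Quarry Textiles S.p.A.
Chain via Pinebrook Manufacturing Inc. → Harbor Industries Corp. (R1): 32% × 25% × 25% = 2% of Quarry Textiles S.p.A.
Aggregating (R3): 9.5418% + 6.137% + 2% = 17.6788%.

17.6788%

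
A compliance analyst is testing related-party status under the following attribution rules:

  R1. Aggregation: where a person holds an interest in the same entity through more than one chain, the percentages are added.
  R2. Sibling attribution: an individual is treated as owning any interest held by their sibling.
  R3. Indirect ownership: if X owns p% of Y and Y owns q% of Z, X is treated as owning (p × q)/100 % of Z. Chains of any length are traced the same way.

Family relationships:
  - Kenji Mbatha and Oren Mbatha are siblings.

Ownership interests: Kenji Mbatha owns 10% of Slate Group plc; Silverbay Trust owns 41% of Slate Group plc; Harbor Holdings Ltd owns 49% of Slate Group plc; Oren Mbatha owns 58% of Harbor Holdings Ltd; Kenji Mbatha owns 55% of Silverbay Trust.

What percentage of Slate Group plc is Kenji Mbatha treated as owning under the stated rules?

60.97%

By sibling attribution (R2), Kenji Mbatha is treated as owning Oren Mbatha's 58% interest in Harbor Holdings Ltd.
Chain via Silverbay Trust (R3): 55% × 41% = 22.55% of Slate Group plc.
Direct interest in Slate Group plc: 10%.
Chain via Harbor Holdings Ltd (R3): 58% × 49% = 28.42% of Slate Group plc.
Aggregating (R1): 22.55% + 10% + 28.42% = 60.97%.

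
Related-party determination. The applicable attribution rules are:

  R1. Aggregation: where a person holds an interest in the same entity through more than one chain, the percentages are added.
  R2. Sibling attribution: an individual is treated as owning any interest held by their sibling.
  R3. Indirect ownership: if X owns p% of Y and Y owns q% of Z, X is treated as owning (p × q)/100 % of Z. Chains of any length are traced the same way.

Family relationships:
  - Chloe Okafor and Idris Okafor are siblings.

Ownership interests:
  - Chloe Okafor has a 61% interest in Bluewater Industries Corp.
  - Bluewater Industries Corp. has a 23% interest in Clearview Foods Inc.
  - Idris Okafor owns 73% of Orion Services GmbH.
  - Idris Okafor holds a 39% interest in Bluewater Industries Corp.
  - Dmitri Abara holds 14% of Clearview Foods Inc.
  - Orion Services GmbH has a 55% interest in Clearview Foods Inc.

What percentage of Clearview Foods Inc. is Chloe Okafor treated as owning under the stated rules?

By sibling attribution (R2), Chloe Okafor is treated as also owning Idris Okafor's interest in Bluewater Industries Corp, giving 61% + 39% = 100%.
By sibling attribution (R2), Chloe Okafor is treated as owning Idris Okafor's 73% interest in Orion Services GmbH.
Chain via Bluewater Industries Corp. (R3): 100% × 23% = 23% of Clearview Foods Inc.
Chain via Orion Services GmbH (R3): 73% × 55% = 40.15% of Clearview Foods Inc.
Aggregating (R1): 23% + 40.15% = 63.15%.

63.15%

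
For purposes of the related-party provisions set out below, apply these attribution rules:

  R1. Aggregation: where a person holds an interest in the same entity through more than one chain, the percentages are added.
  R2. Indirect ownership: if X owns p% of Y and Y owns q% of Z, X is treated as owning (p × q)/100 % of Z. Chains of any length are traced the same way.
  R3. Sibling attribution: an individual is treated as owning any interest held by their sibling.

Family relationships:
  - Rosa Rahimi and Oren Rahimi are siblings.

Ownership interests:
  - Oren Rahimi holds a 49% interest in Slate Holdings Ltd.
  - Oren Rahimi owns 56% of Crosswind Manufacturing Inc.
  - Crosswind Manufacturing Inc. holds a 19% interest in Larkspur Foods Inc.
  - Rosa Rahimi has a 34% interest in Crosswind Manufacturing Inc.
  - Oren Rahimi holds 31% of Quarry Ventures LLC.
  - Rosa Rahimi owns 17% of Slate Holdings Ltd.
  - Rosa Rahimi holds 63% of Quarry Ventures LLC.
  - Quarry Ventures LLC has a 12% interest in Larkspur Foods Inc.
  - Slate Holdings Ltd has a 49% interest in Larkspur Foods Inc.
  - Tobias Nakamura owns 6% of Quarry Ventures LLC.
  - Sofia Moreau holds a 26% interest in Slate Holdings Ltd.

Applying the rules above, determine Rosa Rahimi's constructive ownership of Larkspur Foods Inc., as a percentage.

By sibling attribution (R3), Rosa Rahimi is treated as also owning Oren Rahimi's interest in Crosswind Manufacturing Inc, giving 34% + 56% = 90%.
By sibling attribution (R3), Rosa Rahimi is treated as also owning Oren Rahimi's interest in Quarry Ventures LLC, giving 63% + 31% = 94%.
By sibling attribution (R3), Rosa Rahimi is treated as also owning Oren Rahimi's interest in Slate Holdings Ltd, giving 17% + 49% = 66%.
Chain via Crosswind Manufacturing Inc. (R2): 90% × 19% = 17.1% of Larkspur Foods Inc.
Chain via Quarry Ventures LLC (R2): 94% × 12% = 11.28% of Larkspur Foods Inc.
Chain via Slate Holdings Ltd (R2): 66% × 49% = 32.34% of Larkspur Foods Inc.
Aggregating (R1): 17.1% + 11.28% + 32.34% = 60.72%.

60.72%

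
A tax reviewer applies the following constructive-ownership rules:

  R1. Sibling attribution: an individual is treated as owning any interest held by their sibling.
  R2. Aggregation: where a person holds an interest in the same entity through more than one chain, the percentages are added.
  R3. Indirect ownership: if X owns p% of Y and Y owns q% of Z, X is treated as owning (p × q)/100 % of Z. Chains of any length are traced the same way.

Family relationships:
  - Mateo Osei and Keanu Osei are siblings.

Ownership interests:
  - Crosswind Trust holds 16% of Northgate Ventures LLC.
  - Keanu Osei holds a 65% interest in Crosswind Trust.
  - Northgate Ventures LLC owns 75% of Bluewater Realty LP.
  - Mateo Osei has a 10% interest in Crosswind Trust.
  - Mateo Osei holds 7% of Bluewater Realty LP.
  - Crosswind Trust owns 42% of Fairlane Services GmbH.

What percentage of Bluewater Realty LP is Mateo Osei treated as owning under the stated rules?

16%

By sibling attribution (R1), Mateo Osei is treated as also owning Keanu Osei's interest in Crosswind Trust, giving 10% + 65% = 75%.
Chain via Crosswind Trust → Northgate Ventures LLC (R3): 75% × 16% × 75% = 9% of Bluewater Realty LP.
Direct interest in Bluewater Realty LP: 7%.
Aggregating (R2): 9% + 7% = 16%.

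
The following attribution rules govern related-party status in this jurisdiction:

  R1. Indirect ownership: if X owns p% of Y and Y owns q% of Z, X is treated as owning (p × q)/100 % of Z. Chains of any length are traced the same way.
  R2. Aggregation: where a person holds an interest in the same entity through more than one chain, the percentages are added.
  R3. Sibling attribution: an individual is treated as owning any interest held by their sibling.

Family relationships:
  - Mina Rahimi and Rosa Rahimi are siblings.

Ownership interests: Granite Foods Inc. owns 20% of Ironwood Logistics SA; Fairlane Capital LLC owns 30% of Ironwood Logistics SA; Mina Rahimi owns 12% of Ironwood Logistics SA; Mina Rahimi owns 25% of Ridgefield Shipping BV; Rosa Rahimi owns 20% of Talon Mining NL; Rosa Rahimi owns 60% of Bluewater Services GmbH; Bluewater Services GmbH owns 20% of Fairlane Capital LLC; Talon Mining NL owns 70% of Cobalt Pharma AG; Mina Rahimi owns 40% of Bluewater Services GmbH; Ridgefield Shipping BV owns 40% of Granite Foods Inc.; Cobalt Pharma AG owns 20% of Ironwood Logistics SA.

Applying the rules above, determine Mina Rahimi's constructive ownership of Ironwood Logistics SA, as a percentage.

By sibling attribution (R3), Mina Rahimi is treated as also owning Rosa Rahimi's interest in Bluewater Services GmbH, giving 40% + 60% = 100%.
By sibling attribution (R3), Mina Rahimi is treated as owning Rosa Rahimi's 20% interest in Talon Mining NL.
Chain via Ridgefield Shipping BV → Granite Foods Inc. (R1): 25% × 40% × 20% = 2% of Ironwood Logistics SA.
Chain via Bluewater Services GmbH → Fairlane Capital LLC (R1): 100% × 20% × 30% = 6% of Ironwood Logistics SA.
Direct interest in Ironwood Logistics SA: 12%.
Chain via Talon Mining NL → Cobalt Pharma AG (R1): 20% × 70% × 20% = 2.8% of Ironwood Logistics SA.
Aggregating (R2): 2% + 6% + 12% + 2.8% = 22.8%.

22.8%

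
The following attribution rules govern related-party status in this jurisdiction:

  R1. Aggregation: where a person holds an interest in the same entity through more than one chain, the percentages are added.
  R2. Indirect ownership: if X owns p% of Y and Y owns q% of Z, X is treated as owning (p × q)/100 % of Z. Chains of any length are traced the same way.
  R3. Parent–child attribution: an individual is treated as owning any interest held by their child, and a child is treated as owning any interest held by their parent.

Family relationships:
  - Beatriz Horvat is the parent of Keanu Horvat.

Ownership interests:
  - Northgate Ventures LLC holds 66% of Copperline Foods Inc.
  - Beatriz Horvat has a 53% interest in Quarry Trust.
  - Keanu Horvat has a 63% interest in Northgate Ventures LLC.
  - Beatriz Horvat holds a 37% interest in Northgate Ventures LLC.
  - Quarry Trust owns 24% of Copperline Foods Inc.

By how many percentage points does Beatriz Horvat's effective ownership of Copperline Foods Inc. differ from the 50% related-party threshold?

By parent–child attribution (R3), Beatriz Horvat is treated as also owning Keanu Horvat's interest in Northgate Ventures LLC, giving 37% + 63% = 100%.
Chain via Northgate Ventures LLC (R2): 100% × 66% = 66% of Copperline Foods Inc.
Chain via Quarry Trust (R2): 53% × 24% = 12.72% of Copperline Foods Inc.
Aggregating (R1): 66% + 12.72% = 78.72%.
78.72% exceeds the 50% threshold by 28.72 percentage points.

28.72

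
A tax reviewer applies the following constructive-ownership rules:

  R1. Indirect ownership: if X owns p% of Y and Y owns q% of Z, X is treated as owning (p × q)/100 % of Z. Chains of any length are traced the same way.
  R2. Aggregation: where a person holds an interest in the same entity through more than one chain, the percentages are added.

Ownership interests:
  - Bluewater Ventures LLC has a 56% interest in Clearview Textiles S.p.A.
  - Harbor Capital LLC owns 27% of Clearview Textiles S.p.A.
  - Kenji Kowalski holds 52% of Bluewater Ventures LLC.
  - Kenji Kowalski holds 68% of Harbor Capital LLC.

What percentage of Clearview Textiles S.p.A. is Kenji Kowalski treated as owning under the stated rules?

Chain via Harbor Capital LLC (R1): 68% × 27% = 18.36% of Clearview Textiles S.p.A.
Chain via Bluewater Ventures LLC (R1): 52% × 56% = 29.12% of Clearview Textiles S.p.A.
Aggregating (R2): 18.36% + 29.12% = 47.48%.

47.48%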